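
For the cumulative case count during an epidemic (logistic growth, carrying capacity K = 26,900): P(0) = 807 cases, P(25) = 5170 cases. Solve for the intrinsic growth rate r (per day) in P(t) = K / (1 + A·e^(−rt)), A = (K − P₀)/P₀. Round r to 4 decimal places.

A = (26900 − 807)/807 = 32.33333
5170 = 26900/(1 + 32.33333·e^(−r·25)) → e^(−25r) = (5.20309 − 1)/32.33333 = 0.129993
r = −ln(0.129993)/25 = 2.04028/25

r ≈ 0.0816 per day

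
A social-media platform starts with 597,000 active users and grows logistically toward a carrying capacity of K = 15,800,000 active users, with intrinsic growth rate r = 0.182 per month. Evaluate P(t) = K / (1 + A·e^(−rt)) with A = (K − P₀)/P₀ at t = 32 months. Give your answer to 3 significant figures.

A = (15800000 − 597000)/597000 = 25.46566
P(32) = 15800000 / (1 + 25.46566·e^(−0.182·32)) = 15800000 / (1 + 25.46566·0.002956)
= 15800000 / 1.07527 ≈ 14693979.13

≈ 14,700,000 active users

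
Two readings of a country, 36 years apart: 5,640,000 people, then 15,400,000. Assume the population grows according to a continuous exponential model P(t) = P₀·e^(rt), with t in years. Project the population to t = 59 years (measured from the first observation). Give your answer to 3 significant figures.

r = ln(15400000/5640000) / 36 ≈ 0.027902 per year
P(59) = 5640000 · e^(0.027902·59) = 5640000 · 5.18742 ≈ 29257057.33

≈ 29,300,000 people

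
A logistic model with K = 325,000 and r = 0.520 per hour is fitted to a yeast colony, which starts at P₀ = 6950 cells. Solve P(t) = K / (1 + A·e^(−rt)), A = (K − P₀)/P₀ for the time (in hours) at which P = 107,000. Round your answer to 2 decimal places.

A = (325000 − 6950)/6950 = 45.76259
107000 = 325000/(1 + 45.76259·e^(−0.52t)) → 1 + 45.76259·e^(−0.52t) = 3.03738
e^(−0.52t) = 0.044521 → t = ln(22.46145)/0.52 = 3.1118/0.52

t ≈ 5.98 hours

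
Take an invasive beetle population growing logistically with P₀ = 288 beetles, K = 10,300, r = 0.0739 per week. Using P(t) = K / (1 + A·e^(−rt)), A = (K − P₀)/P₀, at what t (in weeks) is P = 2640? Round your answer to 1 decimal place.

A = (10300 − 288)/288 = 34.76389
2640 = 10300/(1 + 34.76389·e^(−0.0739t)) → 1 + 34.76389·e^(−0.0739t) = 3.90152
e^(−0.0739t) = 0.083463 → t = ln(11.98129)/0.0739 = 2.48335/0.0739

t ≈ 33.6 weeks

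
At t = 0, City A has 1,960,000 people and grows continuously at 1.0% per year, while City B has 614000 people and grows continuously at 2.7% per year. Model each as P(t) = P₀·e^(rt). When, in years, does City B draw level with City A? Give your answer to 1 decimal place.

1960000·e^(0.01t) = 614000·e^(0.027t)
1960000/614000 = e^((0.027 − 0.01)t) → ln(3.19218) = 0.017·t
t = 1.1607 / 0.017

t ≈ 68.3 years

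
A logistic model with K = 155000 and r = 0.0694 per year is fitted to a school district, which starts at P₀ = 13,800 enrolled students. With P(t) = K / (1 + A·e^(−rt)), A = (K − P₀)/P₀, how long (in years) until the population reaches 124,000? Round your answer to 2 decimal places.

A = (155000 − 13800)/13800 = 10.23188
124000 = 155000/(1 + 10.23188·e^(−0.0694t)) → 1 + 10.23188·e^(−0.0694t) = 1.25
e^(−0.0694t) = 0.024433 → t = ln(40.92754)/0.0694 = 3.7118/0.0694

t ≈ 53.48 years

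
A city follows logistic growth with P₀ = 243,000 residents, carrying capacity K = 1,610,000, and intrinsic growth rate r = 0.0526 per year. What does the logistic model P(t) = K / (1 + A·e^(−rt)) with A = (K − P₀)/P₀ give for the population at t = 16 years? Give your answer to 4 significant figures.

A = (1610000 − 243000)/243000 = 5.62551
P(16) = 1610000 / (1 + 5.62551·e^(−0.0526·16)) = 1610000 / (1 + 5.62551·0.43102)
= 1610000 / 3.42471 ≈ 470112.64

≈ 470,100 residents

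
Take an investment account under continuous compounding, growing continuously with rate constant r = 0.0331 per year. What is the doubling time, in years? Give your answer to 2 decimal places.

doubling time = ln(2) / |r| = 0.69315 / 0.0331

doubling time ≈ 20.94 years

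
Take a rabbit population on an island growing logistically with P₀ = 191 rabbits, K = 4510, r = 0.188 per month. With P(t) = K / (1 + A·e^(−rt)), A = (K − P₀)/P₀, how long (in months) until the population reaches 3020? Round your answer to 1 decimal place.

t ≈ 20.3 months

A = (4510 − 191)/191 = 22.61257
3020 = 4510/(1 + 22.61257·e^(−0.188t)) → 1 + 22.61257·e^(−0.188t) = 1.49338
e^(−0.188t) = 0.021819 → t = ln(45.83218)/0.188 = 3.82499/0.188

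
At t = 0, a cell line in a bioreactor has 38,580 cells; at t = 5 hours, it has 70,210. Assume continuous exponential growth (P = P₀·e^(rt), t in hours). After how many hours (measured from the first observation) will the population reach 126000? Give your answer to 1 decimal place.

t ≈ 9.9 hours

r = ln(70210/38580) / 5 ≈ 0.119751 per hour
t = ln(126000/38580) / r = 1.18355 / 0.119751 ≈ 9.883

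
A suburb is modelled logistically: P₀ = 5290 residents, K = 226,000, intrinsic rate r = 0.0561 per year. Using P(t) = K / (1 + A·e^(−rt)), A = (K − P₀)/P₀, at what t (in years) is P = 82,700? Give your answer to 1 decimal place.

t ≈ 56.7 years

A = (226000 − 5290)/5290 = 41.72212
82700 = 226000/(1 + 41.72212·e^(−0.0561t)) → 1 + 41.72212·e^(−0.0561t) = 2.73277
e^(−0.0561t) = 0.041531 → t = ln(24.07829)/0.0561 = 3.18131/0.0561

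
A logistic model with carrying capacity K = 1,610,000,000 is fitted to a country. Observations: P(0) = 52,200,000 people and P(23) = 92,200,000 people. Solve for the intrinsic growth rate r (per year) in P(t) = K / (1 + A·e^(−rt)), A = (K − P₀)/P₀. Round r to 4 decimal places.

r ≈ 0.0259 per year

A = (1610000000 − 52200000)/52200000 = 29.84291
92200000 = 1610000000/(1 + 29.84291·e^(−r·23)) → e^(−23r) = (17.46204 − 1)/29.84291 = 0.551623
r = −ln(0.551623)/23 = 0.59489/23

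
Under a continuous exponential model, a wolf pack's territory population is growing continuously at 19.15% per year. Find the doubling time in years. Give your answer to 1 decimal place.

doubling time = ln(2) / |r| = 0.69315 / 0.1915

doubling time ≈ 3.6 years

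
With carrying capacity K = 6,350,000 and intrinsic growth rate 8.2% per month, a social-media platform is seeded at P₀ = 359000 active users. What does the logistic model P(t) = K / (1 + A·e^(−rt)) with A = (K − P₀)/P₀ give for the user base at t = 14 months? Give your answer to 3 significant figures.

≈ 1,010,000 active users

A = (6350000 − 359000)/359000 = 16.68802
P(14) = 6350000 / (1 + 16.68802·e^(−0.082·14)) = 6350000 / (1 + 16.68802·0.317271)
= 6350000 / 6.29462 ≈ 1008797.97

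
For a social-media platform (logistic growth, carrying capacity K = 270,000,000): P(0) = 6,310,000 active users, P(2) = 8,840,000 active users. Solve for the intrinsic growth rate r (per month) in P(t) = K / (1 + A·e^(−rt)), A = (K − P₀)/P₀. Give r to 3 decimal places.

r ≈ 0.173 per month

A = (270000000 − 6310000)/6310000 = 41.78922
8840000 = 270000000/(1 + 41.78922·e^(−r·2)) → e^(−2r) = (30.54299 − 1)/41.78922 = 0.706952
r = −ln(0.706952)/2 = 0.34679/2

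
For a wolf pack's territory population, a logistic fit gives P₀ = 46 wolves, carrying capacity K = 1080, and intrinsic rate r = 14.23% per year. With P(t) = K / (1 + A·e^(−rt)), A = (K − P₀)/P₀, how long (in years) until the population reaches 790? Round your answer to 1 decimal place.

A = (1080 − 46)/46 = 22.47826
790 = 1080/(1 + 22.47826·e^(−0.1423t)) → 1 + 22.47826·e^(−0.1423t) = 1.36709
e^(−0.1423t) = 0.016331 → t = ln(61.23388)/0.1423 = 4.1147/0.1423

t ≈ 28.9 years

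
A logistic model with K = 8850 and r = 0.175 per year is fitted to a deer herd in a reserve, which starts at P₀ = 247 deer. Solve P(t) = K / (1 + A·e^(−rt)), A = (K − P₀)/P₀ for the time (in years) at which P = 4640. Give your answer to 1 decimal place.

A = (8850 − 247)/247 = 34.82996
4640 = 8850/(1 + 34.82996·e^(−0.175t)) → 1 + 34.82996·e^(−0.175t) = 1.90733
e^(−0.175t) = 0.02605 → t = ln(38.38741)/0.175 = 3.64773/0.175

t ≈ 20.8 years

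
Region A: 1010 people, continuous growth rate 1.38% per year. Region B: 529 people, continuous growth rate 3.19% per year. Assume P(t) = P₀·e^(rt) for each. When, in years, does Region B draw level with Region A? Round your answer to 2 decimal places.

1010·e^(0.0138t) = 529·e^(0.0319t)
1010/529 = e^((0.0319 − 0.0138)t) → ln(1.90926) = 0.0181·t
t = 0.64672 / 0.0181

t ≈ 35.73 years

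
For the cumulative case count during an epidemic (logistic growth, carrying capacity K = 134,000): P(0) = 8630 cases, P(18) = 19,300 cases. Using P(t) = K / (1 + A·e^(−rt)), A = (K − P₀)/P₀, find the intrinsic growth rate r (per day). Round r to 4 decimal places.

r ≈ 0.0497 per day

A = (134000 − 8630)/8630 = 14.52723
19300 = 134000/(1 + 14.52723·e^(−r·18)) → e^(−18r) = (6.94301 − 1)/14.52723 = 0.409094
r = −ln(0.409094)/18 = 0.89381/18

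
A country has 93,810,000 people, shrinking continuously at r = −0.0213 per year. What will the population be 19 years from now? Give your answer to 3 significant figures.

≈ 62,600,000 people

P(19) = 93810000 · e^(-0.0213·19) = 93810000 · e^(-0.4047)
= 93810000 · 0.66718 ≈ 62587868.17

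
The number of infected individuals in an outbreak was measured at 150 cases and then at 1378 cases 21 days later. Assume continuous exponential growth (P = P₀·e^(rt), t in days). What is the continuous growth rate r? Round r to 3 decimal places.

r ≈ 0.106 per day

1378 = 150 · e^(r·21)
e^(21r) = 1378/150 = 9.18667
r = ln(9.18667) / 21 = 2.21775 / 21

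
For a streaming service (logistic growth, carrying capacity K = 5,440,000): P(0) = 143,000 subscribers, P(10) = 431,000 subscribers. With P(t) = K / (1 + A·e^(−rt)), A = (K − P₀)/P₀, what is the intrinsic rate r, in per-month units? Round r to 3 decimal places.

A = (5440000 − 143000)/143000 = 37.04196
431000 = 5440000/(1 + 37.04196·e^(−r·10)) → e^(−10r) = (12.62181 − 1)/37.04196 = 0.313747
r = −ln(0.313747)/10 = 1.15917/10

r ≈ 0.116 per month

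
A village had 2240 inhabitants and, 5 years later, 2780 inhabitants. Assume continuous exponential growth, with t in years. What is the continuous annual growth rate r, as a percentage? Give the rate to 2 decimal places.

r ≈ 4.32% per year

2780 = 2240 · e^(r·5)
e^(5r) = 2780/2240 = 1.24107
r = ln(1.24107) / 5 = 0.21598 / 5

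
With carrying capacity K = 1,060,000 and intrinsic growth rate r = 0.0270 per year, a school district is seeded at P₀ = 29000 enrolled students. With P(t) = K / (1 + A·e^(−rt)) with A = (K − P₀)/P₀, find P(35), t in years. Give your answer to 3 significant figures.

A = (1060000 − 29000)/29000 = 35.55172
P(35) = 1060000 / (1 + 35.55172·e^(−0.027·35)) = 1060000 / (1 + 35.55172·0.38868)
= 1060000 / 14.81823 ≈ 71533.52

≈ 71,500 enrolled students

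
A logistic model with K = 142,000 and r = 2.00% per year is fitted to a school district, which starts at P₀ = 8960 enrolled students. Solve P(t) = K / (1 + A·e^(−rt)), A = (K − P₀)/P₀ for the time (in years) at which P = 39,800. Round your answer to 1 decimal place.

A = (142000 − 8960)/8960 = 14.84821
39800 = 142000/(1 + 14.84821·e^(−0.02t)) → 1 + 14.84821·e^(−0.02t) = 3.56784
e^(−0.02t) = 0.172939 → t = ln(5.78238)/0.02 = 1.75481/0.02

t ≈ 87.7 years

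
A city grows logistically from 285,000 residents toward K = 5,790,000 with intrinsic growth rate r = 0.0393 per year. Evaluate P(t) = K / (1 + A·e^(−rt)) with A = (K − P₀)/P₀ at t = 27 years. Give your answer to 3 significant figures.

≈ 753,000 residents

A = (5790000 − 285000)/285000 = 19.31579
P(27) = 5790000 / (1 + 19.31579·e^(−0.0393·27)) = 5790000 / (1 + 19.31579·0.346075)
= 5790000 / 7.68471 ≈ 753444.15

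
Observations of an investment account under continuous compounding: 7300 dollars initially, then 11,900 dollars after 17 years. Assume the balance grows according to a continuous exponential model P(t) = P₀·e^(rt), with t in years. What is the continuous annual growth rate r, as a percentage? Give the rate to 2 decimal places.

r ≈ 2.87% per year

11900 = 7300 · e^(r·17)
e^(17r) = 11900/7300 = 1.63014
r = ln(1.63014) / 17 = 0.48866 / 17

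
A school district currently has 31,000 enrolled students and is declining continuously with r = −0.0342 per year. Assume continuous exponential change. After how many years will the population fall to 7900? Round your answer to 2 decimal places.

7900 = 31000 · e^(-0.0342·t)
t = ln(7900/31000) / -0.0342 = ln(0.25484) / -0.0342 = -1.36712 / -0.0342

t ≈ 39.97 years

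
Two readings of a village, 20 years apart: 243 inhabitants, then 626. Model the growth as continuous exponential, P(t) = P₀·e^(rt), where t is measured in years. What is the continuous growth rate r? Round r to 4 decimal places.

626 = 243 · e^(r·20)
e^(20r) = 626/243 = 2.57613
r = ln(2.57613) / 20 = 0.94629 / 20

r ≈ 0.0473 per year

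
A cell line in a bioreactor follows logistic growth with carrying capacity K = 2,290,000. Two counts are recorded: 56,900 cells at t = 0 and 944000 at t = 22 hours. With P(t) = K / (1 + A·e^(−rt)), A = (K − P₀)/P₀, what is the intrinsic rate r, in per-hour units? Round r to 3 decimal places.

A = (2290000 − 56900)/56900 = 39.24605
944000 = 2290000/(1 + 39.24605·e^(−r·22)) → e^(−22r) = (2.42585 − 1)/39.24605 = 0.036331
r = −ln(0.036331)/22 = 3.31508/22

r ≈ 0.151 per hour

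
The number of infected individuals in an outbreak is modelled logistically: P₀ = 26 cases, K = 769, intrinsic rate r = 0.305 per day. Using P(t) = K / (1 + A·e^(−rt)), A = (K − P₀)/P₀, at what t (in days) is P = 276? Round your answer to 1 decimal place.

t ≈ 9.1 days

A = (769 − 26)/26 = 28.57692
276 = 769/(1 + 28.57692·e^(−0.305t)) → 1 + 28.57692·e^(−0.305t) = 2.78623
e^(−0.305t) = 0.062506 → t = ln(15.99844)/0.305 = 2.77249/0.305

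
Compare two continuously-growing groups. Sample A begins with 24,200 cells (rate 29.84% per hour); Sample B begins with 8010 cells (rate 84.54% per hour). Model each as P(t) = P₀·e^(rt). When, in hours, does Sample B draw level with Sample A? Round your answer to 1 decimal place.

t ≈ 2.0 hours

24200·e^(0.2984t) = 8010·e^(0.8454t)
24200/8010 = e^((0.8454 − 0.2984)t) → ln(3.02122) = 0.547·t
t = 1.10566 / 0.547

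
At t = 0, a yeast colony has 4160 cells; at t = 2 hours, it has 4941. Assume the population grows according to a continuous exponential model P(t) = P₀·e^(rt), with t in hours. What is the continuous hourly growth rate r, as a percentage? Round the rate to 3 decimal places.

4941 = 4160 · e^(r·2)
e^(2r) = 4941/4160 = 1.18774
r = ln(1.18774) / 2 = 0.17205 / 2

r ≈ 8.603% per hour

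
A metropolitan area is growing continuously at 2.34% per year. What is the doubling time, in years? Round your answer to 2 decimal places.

doubling time = ln(2) / |r| = 0.69315 / 0.0234

doubling time ≈ 29.62 years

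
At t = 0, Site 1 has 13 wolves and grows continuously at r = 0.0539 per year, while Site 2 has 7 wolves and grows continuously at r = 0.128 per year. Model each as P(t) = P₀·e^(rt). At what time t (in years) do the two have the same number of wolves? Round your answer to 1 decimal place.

13·e^(0.0539t) = 7·e^(0.128t)
13/7 = e^((0.128 − 0.0539)t) → ln(1.85714) = 0.0741·t
t = 0.61904 / 0.0741

t ≈ 8.4 years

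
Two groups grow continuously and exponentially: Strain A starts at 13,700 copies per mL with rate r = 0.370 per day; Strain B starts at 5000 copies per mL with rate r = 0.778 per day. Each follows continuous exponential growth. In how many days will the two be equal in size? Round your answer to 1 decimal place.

t ≈ 2.5 days

13700·e^(0.37t) = 5000·e^(0.778t)
13700/5000 = e^((0.778 − 0.37)t) → ln(2.74) = 0.408·t
t = 1.00796 / 0.408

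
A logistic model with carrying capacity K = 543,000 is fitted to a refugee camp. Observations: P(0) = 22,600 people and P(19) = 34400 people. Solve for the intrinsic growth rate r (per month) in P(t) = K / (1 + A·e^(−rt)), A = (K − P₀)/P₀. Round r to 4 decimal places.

r ≈ 0.0233 per month

A = (543000 − 22600)/22600 = 23.02655
34400 = 543000/(1 + 23.02655·e^(−r·19)) → e^(−19r) = (15.78488 − 1)/23.02655 = 0.64208
r = −ln(0.64208)/19 = 0.44304/19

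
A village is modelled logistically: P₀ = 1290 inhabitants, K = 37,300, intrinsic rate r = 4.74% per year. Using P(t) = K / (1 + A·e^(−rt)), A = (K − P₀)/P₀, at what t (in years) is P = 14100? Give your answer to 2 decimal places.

A = (37300 − 1290)/1290 = 27.91473
14100 = 37300/(1 + 27.91473·e^(−0.0474t)) → 1 + 27.91473·e^(−0.0474t) = 2.64539
e^(−0.0474t) = 0.058943 → t = ln(16.96542)/0.0474 = 2.83118/0.0474

t ≈ 59.73 years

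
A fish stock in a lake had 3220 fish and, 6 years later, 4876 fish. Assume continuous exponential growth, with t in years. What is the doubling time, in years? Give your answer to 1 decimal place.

doubling time ≈ 10.0 years

r = ln(4876/3220) / 6 = ln(1.51429) / 6 ≈ 0.069157 per year
doubling time = ln 2 / |r| = 0.69315 / 0.069157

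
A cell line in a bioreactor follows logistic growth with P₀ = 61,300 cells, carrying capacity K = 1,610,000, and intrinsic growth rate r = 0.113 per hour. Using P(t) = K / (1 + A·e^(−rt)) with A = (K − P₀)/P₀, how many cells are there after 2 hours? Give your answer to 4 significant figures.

≈ 76,110 cells

A = (1610000 − 61300)/61300 = 25.26427
P(2) = 1610000 / (1 + 25.26427·e^(−0.113·2)) = 1610000 / (1 + 25.26427·0.797718)
= 1610000 / 21.15377 ≈ 76109.37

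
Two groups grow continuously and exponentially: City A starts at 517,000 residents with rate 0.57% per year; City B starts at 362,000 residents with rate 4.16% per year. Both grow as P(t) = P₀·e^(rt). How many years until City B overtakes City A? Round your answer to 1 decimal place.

517000·e^(0.0057t) = 362000·e^(0.0416t)
517000/362000 = e^((0.0416 − 0.0057)t) → ln(1.42818) = 0.0359·t
t = 0.3564 / 0.0359

t ≈ 9.9 years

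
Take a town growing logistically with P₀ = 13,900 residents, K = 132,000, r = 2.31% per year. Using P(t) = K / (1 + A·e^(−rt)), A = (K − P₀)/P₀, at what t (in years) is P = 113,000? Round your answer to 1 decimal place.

A = (132000 − 13900)/13900 = 8.4964
113000 = 132000/(1 + 8.4964·e^(−0.0231t)) → 1 + 8.4964·e^(−0.0231t) = 1.16814
e^(−0.0231t) = 0.01979 → t = ln(50.53124)/0.0231 = 3.92259/0.0231

t ≈ 169.8 years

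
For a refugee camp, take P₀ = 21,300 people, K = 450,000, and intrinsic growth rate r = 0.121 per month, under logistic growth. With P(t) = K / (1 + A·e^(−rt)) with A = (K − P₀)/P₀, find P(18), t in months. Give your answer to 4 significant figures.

≈ 137,200 people

A = (450000 − 21300)/21300 = 20.12676
P(18) = 450000 / (1 + 20.12676·e^(−0.121·18)) = 450000 / (1 + 20.12676·0.113268)
= 450000 / 3.27971 ≈ 137207.06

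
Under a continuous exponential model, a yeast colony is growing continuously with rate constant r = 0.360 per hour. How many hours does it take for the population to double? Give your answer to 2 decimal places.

doubling time = ln(2) / |r| = 0.69315 / 0.36

doubling time ≈ 1.93 hours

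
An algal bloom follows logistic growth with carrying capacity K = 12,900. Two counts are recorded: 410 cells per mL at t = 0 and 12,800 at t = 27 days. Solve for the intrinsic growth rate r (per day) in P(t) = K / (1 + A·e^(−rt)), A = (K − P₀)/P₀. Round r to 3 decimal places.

r ≈ 0.306 per day

A = (12900 − 410)/410 = 30.46341
12800 = 12900/(1 + 30.46341·e^(−r·27)) → e^(−27r) = (1.00781 − 1)/30.46341 = 0.000256
r = −ln(0.000256)/27 = 8.26856/27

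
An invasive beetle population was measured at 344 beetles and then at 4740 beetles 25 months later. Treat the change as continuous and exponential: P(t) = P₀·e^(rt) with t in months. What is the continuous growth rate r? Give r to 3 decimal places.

4740 = 344 · e^(r·25)
e^(25r) = 4740/344 = 13.77907
r = ln(13.77907) / 25 = 2.62315 / 25

r ≈ 0.105 per month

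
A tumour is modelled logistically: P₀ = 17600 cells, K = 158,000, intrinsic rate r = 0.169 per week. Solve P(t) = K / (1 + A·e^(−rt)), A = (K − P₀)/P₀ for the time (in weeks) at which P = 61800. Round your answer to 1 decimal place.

A = (158000 − 17600)/17600 = 7.97727
61800 = 158000/(1 + 7.97727·e^(−0.169t)) → 1 + 7.97727·e^(−0.169t) = 2.55663
e^(−0.169t) = 0.195134 → t = ln(5.12469)/0.169 = 1.63407/0.169

t ≈ 9.7 weeks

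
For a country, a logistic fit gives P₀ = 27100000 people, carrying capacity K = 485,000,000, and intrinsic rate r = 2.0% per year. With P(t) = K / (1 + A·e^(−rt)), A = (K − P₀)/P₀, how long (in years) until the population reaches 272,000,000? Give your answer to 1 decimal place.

t ≈ 153.6 years

A = (485000000 − 27100000)/27100000 = 16.89668
272000000 = 485000000/(1 + 16.89668·e^(−0.02t)) → 1 + 16.89668·e^(−0.02t) = 1.78309
e^(−0.02t) = 0.046346 → t = ln(21.57698)/0.02 = 3.07163/0.02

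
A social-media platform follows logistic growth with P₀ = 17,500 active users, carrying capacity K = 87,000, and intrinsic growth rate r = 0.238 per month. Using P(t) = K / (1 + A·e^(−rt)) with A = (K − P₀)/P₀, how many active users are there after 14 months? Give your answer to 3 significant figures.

≈ 76,200 active users

A = (87000 − 17500)/17500 = 3.97143
P(14) = 87000 / (1 + 3.97143·e^(−0.238·14)) = 87000 / (1 + 3.97143·0.035722)
= 87000 / 1.14187 ≈ 76191.09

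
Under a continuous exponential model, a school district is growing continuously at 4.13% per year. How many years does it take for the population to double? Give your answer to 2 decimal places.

doubling time ≈ 16.78 years

doubling time = ln(2) / |r| = 0.69315 / 0.0413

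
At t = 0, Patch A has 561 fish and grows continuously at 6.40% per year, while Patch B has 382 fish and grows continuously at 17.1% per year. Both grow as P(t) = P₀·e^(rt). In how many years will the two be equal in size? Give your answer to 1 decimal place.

t ≈ 3.6 years

561·e^(0.064t) = 382·e^(0.171t)
561/382 = e^((0.171 − 0.064)t) → ln(1.46859) = 0.107·t
t = 0.3843 / 0.107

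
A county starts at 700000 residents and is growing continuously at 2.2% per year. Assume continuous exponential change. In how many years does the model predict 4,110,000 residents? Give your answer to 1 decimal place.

t ≈ 80.5 years

4110000 = 700000 · e^(0.022·t)
t = ln(4110000/700000) / 0.022 = ln(5.87143) / 0.022 = 1.7701 / 0.022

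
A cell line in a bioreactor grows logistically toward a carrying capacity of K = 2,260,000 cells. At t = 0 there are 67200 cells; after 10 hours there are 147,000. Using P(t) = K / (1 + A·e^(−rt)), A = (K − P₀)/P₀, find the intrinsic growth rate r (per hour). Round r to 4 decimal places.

A = (2260000 − 67200)/67200 = 32.63095
147000 = 2260000/(1 + 32.63095·e^(−r·10)) → e^(−10r) = (15.37415 − 1)/32.63095 = 0.440507
r = −ln(0.440507)/10 = 0.81983/10

r ≈ 0.0820 per hour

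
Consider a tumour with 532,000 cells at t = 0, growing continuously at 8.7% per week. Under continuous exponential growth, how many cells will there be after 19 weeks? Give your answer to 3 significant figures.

≈ 2,780,000 cells

P(19) = 532000 · e^(0.087·19) = 532000 · e^(1.653)
= 532000 · 5.22262 ≈ 2778436.09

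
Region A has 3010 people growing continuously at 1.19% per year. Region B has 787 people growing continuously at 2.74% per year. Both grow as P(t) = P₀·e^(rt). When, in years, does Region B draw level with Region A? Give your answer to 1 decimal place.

t ≈ 86.5 years

3010·e^(0.0119t) = 787·e^(0.0274t)
3010/787 = e^((0.0274 − 0.0119)t) → ln(3.82465) = 0.0155·t
t = 1.34147 / 0.0155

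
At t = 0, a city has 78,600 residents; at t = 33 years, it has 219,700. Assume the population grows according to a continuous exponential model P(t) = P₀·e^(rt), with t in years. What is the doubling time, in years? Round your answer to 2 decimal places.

doubling time ≈ 22.25 years

r = ln(219700/78600) / 33 = ln(2.79517) / 33 ≈ 0.031148 per year
doubling time = ln 2 / |r| = 0.69315 / 0.031148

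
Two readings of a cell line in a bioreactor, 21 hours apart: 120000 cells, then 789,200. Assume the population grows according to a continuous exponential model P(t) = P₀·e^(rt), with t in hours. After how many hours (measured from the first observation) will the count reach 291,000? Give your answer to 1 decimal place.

t ≈ 9.9 hours

r = ln(789200/120000) / 21 ≈ 0.089692 per hour
t = ln(291000/120000) / r = 0.88583 / 0.089692 ≈ 9.876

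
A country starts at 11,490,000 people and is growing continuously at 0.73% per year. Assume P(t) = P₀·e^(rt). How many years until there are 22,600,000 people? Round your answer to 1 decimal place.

22600000 = 11490000 · e^(0.0073·t)
t = ln(22600000/11490000) / 0.0073 = ln(1.96693) / 0.0073 = 0.67647 / 0.0073

t ≈ 92.7 years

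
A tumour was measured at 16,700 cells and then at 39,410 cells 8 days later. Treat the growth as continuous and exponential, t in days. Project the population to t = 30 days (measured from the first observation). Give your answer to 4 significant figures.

≈ 417,900 cells

r = ln(39410/16700) / 8 ≈ 0.107326 per day
P(30) = 16700 · e^(0.107326·30) = 16700 · 25.02288 ≈ 417882.16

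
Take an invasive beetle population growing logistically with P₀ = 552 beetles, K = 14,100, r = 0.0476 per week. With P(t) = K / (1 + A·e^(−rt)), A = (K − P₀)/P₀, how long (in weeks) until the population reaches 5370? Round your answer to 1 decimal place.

A = (14100 − 552)/552 = 24.54348
5370 = 14100/(1 + 24.54348·e^(−0.0476t)) → 1 + 24.54348·e^(−0.0476t) = 2.6257
e^(−0.0476t) = 0.066237 → t = ln(15.09719)/0.0476 = 2.71451/0.0476

t ≈ 57.0 weeks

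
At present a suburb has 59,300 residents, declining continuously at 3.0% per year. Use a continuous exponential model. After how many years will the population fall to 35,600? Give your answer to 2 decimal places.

35600 = 59300 · e^(-0.03·t)
t = ln(35600/59300) / -0.03 = ln(0.60034) / -0.03 = -0.51026 / -0.03

t ≈ 17.01 years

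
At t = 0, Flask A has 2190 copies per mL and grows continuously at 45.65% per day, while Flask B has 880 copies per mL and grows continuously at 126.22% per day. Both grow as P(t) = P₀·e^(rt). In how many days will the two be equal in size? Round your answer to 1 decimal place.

t ≈ 1.1 days

2190·e^(0.4565t) = 880·e^(1.2622t)
2190/880 = e^((1.2622 − 0.4565)t) → ln(2.48864) = 0.8057·t
t = 0.91173 / 0.8057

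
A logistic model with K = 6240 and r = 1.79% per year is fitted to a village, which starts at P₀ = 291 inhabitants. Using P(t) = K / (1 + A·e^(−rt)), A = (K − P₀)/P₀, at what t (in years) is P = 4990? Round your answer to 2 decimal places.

A = (6240 − 291)/291 = 20.4433
4990 = 6240/(1 + 20.4433·e^(−0.0179t)) → 1 + 20.4433·e^(−0.0179t) = 1.2505
e^(−0.0179t) = 0.012253 → t = ln(81.60965)/0.0179 = 4.40195/0.0179

t ≈ 245.92 years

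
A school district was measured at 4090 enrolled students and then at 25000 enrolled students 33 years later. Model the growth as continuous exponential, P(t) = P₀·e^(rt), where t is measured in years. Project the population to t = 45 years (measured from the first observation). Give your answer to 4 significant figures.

r = ln(25000/4090) / 33 ≈ 0.054859 per year
P(45) = 4090 · e^(0.054859·45) = 4090 · 11.8063 ≈ 48287.75

≈ 48,290 enrolled students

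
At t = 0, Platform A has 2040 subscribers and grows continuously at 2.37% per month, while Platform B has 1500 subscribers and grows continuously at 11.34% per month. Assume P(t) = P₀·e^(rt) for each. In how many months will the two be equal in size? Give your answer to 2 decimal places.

t ≈ 3.43 months

2040·e^(0.0237t) = 1500·e^(0.1134t)
2040/1500 = e^((0.1134 − 0.0237)t) → ln(1.36) = 0.0897·t
t = 0.30748 / 0.0897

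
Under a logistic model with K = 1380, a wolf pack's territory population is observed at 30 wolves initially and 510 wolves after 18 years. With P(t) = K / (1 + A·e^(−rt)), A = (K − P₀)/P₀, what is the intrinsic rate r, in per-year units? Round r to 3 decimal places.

r ≈ 0.182 per year

A = (1380 − 30)/30 = 45
510 = 1380/(1 + 45·e^(−r·18)) → e^(−18r) = (2.70588 − 1)/45 = 0.037908
r = −ln(0.037908)/18 = 3.27258/18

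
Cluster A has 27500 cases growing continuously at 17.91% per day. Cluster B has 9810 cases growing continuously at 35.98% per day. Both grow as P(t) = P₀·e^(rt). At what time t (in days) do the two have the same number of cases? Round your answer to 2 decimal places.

t ≈ 5.70 days

27500·e^(0.1791t) = 9810·e^(0.3598t)
27500/9810 = e^((0.3598 − 0.1791)t) → ln(2.80326) = 0.1807·t
t = 1.03078 / 0.1807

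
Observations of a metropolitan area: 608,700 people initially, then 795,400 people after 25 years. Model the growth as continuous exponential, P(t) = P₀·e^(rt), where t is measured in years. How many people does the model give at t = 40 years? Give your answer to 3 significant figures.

≈ 934,000 people

r = ln(795400/608700) / 25 ≈ 0.010701 per year
P(40) = 608700 · e^(0.010701·40) = 608700 · 1.53423 ≈ 933888.35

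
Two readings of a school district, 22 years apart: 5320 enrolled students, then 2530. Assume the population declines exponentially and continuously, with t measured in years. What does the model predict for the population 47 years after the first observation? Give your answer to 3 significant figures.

≈ 1,090 enrolled students

r = ln(2530/5320) / 22 ≈ -0.033784 per year
P(47) = 5320 · e^(-0.033784·47) = 5320 · 0.20436 ≈ 1087.21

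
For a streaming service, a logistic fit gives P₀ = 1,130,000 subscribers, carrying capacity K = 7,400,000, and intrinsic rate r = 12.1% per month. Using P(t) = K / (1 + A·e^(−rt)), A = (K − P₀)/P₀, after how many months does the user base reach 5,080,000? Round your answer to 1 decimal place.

t ≈ 20.6 months

A = (7400000 − 1130000)/1130000 = 5.54867
5080000 = 7400000/(1 + 5.54867·e^(−0.121t)) → 1 + 5.54867·e^(−0.121t) = 1.45669
e^(−0.121t) = 0.082307 → t = ln(12.14968)/0.121 = 2.4973/0.121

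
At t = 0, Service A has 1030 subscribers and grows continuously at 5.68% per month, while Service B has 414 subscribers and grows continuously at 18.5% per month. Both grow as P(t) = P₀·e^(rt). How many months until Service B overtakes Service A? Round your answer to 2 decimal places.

t ≈ 7.11 months

1030·e^(0.0568t) = 414·e^(0.185t)
1030/414 = e^((0.185 − 0.0568)t) → ln(2.48792) = 0.1282·t
t = 0.91145 / 0.1282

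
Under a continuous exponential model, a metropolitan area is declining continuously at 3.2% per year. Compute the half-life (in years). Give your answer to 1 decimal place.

half-life = ln(2) / |r| = 0.69315 / 0.032

half-life ≈ 21.7 years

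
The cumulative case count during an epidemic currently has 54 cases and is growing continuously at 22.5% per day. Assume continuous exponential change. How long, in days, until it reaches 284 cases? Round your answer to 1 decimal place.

t ≈ 7.4 days

284 = 54 · e^(0.225·t)
t = ln(284/54) / 0.225 = ln(5.25926) / 0.225 = 1.65999 / 0.225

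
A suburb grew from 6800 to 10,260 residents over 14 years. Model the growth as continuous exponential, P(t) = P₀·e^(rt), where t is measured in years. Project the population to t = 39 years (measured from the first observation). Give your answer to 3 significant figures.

≈ 21,400 residents

r = ln(10260/6800) / 14 ≈ 0.029381 per year
P(39) = 6800 · e^(0.029381·39) = 6800 · 3.14511 ≈ 21386.74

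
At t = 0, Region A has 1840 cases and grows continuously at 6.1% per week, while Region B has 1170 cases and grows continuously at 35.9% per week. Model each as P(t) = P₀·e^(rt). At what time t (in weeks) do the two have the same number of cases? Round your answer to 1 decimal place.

t ≈ 1.5 weeks

1840·e^(0.061t) = 1170·e^(0.359t)
1840/1170 = e^((0.359 − 0.061)t) → ln(1.57265) = 0.298·t
t = 0.45276 / 0.298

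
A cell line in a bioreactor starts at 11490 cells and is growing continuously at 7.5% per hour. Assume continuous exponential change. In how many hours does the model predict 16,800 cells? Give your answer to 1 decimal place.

t ≈ 5.1 hours

16800 = 11490 · e^(0.075·t)
t = ln(16800/11490) / 0.075 = ln(1.46214) / 0.075 = 0.3799 / 0.075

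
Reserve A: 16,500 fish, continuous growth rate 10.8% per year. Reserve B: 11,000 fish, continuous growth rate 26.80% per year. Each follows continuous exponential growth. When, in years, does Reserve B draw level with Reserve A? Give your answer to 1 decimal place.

16500·e^(0.108t) = 11000·e^(0.268t)
16500/11000 = e^((0.268 − 0.108)t) → ln(1.5) = 0.16·t
t = 0.40547 / 0.16

t ≈ 2.5 years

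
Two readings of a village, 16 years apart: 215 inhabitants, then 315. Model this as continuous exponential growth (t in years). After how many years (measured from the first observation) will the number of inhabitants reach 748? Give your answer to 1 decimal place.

t ≈ 52.2 years

r = ln(315/215) / 16 ≈ 0.023871 per year
t = ln(748/215) / r = 1.24676 / 0.023871 ≈ 52.229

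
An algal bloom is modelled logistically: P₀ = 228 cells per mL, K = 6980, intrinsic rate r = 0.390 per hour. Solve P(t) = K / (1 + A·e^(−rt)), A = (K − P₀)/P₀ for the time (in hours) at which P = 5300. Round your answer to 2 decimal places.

t ≈ 11.63 hours

A = (6980 − 228)/228 = 29.61404
5300 = 6980/(1 + 29.61404·e^(−0.39t)) → 1 + 29.61404·e^(−0.39t) = 1.31698
e^(−0.39t) = 0.010704 → t = ln(93.42523)/0.39 = 4.53716/0.39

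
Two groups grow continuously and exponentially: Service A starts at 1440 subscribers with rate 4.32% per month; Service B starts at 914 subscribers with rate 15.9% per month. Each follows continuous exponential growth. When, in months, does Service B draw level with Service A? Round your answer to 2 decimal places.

1440·e^(0.0432t) = 914·e^(0.159t)
1440/914 = e^((0.159 − 0.0432)t) → ln(1.57549) = 0.1158·t
t = 0.45457 / 0.1158

t ≈ 3.93 months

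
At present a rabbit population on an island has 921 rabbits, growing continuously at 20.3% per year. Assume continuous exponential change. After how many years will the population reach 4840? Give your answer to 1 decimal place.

t ≈ 8.2 years

4840 = 921 · e^(0.203·t)
t = ln(4840/921) / 0.203 = ln(5.25516) / 0.203 = 1.65921 / 0.203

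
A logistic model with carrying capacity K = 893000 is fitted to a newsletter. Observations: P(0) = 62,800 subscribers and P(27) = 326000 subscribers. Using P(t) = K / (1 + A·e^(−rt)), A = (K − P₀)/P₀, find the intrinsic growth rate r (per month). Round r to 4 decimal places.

A = (893000 − 62800)/62800 = 13.21975
326000 = 893000/(1 + 13.21975·e^(−r·27)) → e^(−27r) = (2.73926 − 1)/13.21975 = 0.131566
r = −ln(0.131566)/27 = 2.02825/27

r ≈ 0.0751 per month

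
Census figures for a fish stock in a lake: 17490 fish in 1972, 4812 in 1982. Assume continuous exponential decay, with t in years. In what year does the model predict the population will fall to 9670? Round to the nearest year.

r = ln(4812/17490) / 10 = -1.29052/10 ≈ -0.129052 per year
t = ln(9670/17490) / r = -0.5926/-0.129052 ≈ 4.59 years after 1972

year 1977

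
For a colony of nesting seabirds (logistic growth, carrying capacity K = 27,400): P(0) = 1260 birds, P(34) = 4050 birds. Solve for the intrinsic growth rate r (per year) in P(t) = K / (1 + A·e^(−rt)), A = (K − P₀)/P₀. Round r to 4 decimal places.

r ≈ 0.0377 per year

A = (27400 − 1260)/1260 = 20.74603
4050 = 27400/(1 + 20.74603·e^(−r·34)) → e^(−34r) = (6.76543 − 1)/20.74603 = 0.277905
r = −ln(0.277905)/34 = 1.28047/34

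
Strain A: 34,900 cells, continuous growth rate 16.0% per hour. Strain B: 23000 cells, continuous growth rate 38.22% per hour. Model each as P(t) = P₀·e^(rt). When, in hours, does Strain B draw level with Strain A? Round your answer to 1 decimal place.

t ≈ 1.9 hours

34900·e^(0.16t) = 23000·e^(0.3822t)
34900/23000 = e^((0.3822 − 0.16)t) → ln(1.51739) = 0.2222·t
t = 0.41699 / 0.2222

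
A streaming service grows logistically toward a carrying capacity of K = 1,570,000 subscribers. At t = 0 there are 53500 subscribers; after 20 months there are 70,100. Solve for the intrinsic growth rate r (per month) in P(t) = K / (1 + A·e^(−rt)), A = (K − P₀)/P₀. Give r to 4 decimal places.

A = (1570000 − 53500)/53500 = 28.34579
70100 = 1570000/(1 + 28.34579·e^(−r·20)) → e^(−20r) = (22.39658 − 1)/28.34579 = 0.754841
r = −ln(0.754841)/20 = 0.28125/20

r ≈ 0.0141 per month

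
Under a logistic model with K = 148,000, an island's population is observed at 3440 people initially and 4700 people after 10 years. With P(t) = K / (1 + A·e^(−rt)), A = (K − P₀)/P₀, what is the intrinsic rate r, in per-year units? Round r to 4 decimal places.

A = (148000 − 3440)/3440 = 42.02326
4700 = 148000/(1 + 42.02326·e^(−r·10)) → e^(−10r) = (31.48936 − 1)/42.02326 = 0.725535
r = −ln(0.725535)/10 = 0.32085/10

r ≈ 0.0321 per year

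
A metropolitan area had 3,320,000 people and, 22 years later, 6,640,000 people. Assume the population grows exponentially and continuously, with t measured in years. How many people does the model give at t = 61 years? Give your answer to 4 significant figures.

r = ln(6640000/3320000) / 22 ≈ 0.031507 per year
P(61) = 3320000 · e^(0.031507·61) = 3320000 · 6.83399 ≈ 22688833.21

≈ 22,690,000 people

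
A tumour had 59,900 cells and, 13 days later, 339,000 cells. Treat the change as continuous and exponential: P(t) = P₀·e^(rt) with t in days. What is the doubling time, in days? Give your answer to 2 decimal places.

r = ln(339000/59900) / 13 = ln(5.65943) / 13 ≈ 0.133333 per day
doubling time = ln 2 / |r| = 0.69315 / 0.133333

doubling time ≈ 5.20 days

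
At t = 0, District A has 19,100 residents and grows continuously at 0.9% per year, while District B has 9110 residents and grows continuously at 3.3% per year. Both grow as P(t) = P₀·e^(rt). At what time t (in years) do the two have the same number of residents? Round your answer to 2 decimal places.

t ≈ 30.85 years

19100·e^(0.009t) = 9110·e^(0.033t)
19100/9110 = e^((0.033 − 0.009)t) → ln(2.0966) = 0.024·t
t = 0.74032 / 0.024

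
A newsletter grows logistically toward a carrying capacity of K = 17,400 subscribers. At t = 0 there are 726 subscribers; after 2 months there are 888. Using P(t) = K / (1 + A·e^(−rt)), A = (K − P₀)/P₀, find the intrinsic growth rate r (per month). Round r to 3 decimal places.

r ≈ 0.106 per month

A = (17400 − 726)/726 = 22.96694
888 = 17400/(1 + 22.96694·e^(−r·2)) → e^(−2r) = (19.59459 − 1)/22.96694 = 0.809624
r = −ln(0.809624)/2 = 0.21118/2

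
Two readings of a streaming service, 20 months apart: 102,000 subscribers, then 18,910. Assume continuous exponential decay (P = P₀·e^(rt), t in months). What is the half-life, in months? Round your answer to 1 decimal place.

half-life ≈ 8.2 months

r = ln(18910/102000) / 20 = ln(0.18539) / 20 ≈ -0.084264 per month
half-life = ln 2 / |r| = 0.69315 / 0.084264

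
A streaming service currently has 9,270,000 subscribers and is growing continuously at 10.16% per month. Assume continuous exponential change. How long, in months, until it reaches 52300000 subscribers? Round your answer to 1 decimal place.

52300000 = 9270000 · e^(0.1016·t)
t = ln(52300000/9270000) / 0.1016 = ln(5.64186) / 0.1016 = 1.73021 / 0.1016

t ≈ 17.0 months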